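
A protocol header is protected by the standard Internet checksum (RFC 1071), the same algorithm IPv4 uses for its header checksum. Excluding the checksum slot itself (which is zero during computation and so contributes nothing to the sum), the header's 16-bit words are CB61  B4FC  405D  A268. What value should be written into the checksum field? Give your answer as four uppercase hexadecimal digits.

9CDB

One's-complement addition (fold any carry out of bit 15 back into bit 0):
  0xCB61 + 0xB4FC = 0x1805D → wrap carry → 0x805E
  0x805E + 0x405D = 0x0C0BB
  0xC0BB + 0xA268 = 0x16323 → wrap carry → 0x6324
One's-complement sum = 0x6324.
Checksum = ~0x6324 & 0xFFFF = 0x9CDB.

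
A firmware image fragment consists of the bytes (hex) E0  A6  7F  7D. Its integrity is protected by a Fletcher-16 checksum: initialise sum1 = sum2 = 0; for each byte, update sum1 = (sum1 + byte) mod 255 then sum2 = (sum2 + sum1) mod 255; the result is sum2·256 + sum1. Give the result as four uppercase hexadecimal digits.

Running sums (mod 255):
  after byte 0 (E0): sum1=224, sum2=224
  after byte 1 (A6): sum1=135, sum2=104
  after byte 2 (7F): sum1=7, sum2=111
  after byte 3 (7D): sum1=132, sum2=243
Checksum = sum2·256 + sum1 = 243·256 + 132 = 62340 = 0xF384.

F384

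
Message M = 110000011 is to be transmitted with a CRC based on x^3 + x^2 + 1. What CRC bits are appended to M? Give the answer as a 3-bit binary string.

Append 3 zeros: 110000011000. Divide by 1101 (XOR where the leading bit is 1):
  pos 0: 1100 XOR 1101 = 0001
  pos 3: 1000 XOR 1101 = 0101
  pos 4: 1011 XOR 1101 = 0110
  pos 5: 1101 XOR 1101 = 0000
Remainder (last 3 bits) = 000. This is the CRC / FCS.

000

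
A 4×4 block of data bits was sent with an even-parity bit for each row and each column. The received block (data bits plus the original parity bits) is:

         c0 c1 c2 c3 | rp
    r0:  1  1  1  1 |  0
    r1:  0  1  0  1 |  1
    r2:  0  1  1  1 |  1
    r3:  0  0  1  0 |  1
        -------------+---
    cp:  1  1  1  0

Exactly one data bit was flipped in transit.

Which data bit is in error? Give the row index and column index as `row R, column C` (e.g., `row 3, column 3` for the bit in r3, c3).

Recompute each row's even parity and compare to rp:
  r0: data parity 0, sent rp 0 → ok
  r1: data parity 0, sent rp 1 → mismatch
  r2: data parity 1, sent rp 1 → ok
  r3: data parity 1, sent rp 1 → ok
Recompute each column's even parity and compare to cp:
  c0: data parity 1, sent cp 1 → ok
  c1: data parity 1, sent cp 1 → ok
  c2: data parity 1, sent cp 1 → ok
  c3: data parity 1, sent cp 0 → mismatch
Exactly one row (r1) and one column (c3) fail → the flipped bit is at their intersection.

row 1, column 3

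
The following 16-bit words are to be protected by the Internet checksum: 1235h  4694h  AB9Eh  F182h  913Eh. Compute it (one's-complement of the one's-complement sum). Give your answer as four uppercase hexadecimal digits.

78D6

One's-complement addition (fold any carry out of bit 15 back into bit 0):
  0x1235 + 0x4694 = 0x058C9
  0x58C9 + 0xAB9E = 0x10467 → wrap carry → 0x0468
  0x0468 + 0xF182 = 0x0F5EA
  0xF5EA + 0x913E = 0x18728 → wrap carry → 0x8729
One's-complement sum = 0x8729.
Checksum = ~0x8729 & 0xFFFF = 0x78D6.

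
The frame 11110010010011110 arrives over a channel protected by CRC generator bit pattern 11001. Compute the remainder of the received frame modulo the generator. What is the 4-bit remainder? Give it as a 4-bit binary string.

Modulo-2 division of 11110010010011110 by 11001:
  pos 0: 11110 XOR 11001 = 00111
  pos 2: 11101 XOR 11001 = 00100
  pos 4: 10000 XOR 11001 = 01001
  pos 5: 10011 XOR 11001 = 01010
  pos 6: 10100 XOR 11001 = 01101
  pos 7: 11010 XOR 11001 = 00011
  pos 10: 11111 XOR 11001 = 00110
  pos 12: 11010 XOR 11001 = 00011
Remainder = 0011 (nonzero — an error is detected).

0011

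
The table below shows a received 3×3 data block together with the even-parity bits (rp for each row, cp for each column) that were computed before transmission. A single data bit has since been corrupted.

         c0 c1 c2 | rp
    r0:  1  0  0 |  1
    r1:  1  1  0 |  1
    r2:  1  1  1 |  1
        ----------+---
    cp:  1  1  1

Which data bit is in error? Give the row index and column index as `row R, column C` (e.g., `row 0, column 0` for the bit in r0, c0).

row 1, column 1

Recompute each row's even parity and compare to rp:
  r0: data parity 1, sent rp 1 → ok
  r1: data parity 0, sent rp 1 → mismatch
  r2: data parity 1, sent rp 1 → ok
Recompute each column's even parity and compare to cp:
  c0: data parity 1, sent cp 1 → ok
  c1: data parity 0, sent cp 1 → mismatch
  c2: data parity 1, sent cp 1 → ok
Exactly one row (r1) and one column (c1) fail → the flipped bit is at their intersection.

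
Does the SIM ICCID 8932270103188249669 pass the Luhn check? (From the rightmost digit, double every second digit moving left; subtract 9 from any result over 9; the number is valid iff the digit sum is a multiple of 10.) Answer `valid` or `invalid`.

valid

From the right, keep odd positions and double even positions (subtract 9 from any doubled value over 9):
  doubled (positions 2,4,...): 3 9 4 7 6 2 5 4 9 → sum 49
  kept (positions 1,3,...): 9 6 4 8 1 0 0 2 3 8 → sum 41
Total = 90.
90 mod 10 = 0, so the number is valid.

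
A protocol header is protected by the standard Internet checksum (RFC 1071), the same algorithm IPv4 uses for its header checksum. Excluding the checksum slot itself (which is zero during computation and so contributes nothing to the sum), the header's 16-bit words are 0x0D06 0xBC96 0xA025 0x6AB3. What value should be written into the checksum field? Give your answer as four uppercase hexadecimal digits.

2B8A

One's-complement addition (fold any carry out of bit 15 back into bit 0):
  0x0D06 + 0xBC96 = 0x0C99C
  0xC99C + 0xA025 = 0x169C1 → wrap carry → 0x69C2
  0x69C2 + 0x6AB3 = 0x0D475
One's-complement sum = 0xD475.
Checksum = ~0xD475 & 0xFFFF = 0x2B8A.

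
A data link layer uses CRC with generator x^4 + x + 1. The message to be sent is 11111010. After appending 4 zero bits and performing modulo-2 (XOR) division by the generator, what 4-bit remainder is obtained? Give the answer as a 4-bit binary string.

1011

Append 4 zeros: 111110100000. Divide by 10011 (XOR where the leading bit is 1):
  pos 0: 11111 XOR 10011 = 01100
  pos 1: 11000 XOR 10011 = 01011
  pos 2: 10111 XOR 10011 = 00100
  pos 4: 10000 XOR 10011 = 00011
  pos 7: 11000 XOR 10011 = 01011
Remainder (last 4 bits) = 1011. This is the CRC / FCS.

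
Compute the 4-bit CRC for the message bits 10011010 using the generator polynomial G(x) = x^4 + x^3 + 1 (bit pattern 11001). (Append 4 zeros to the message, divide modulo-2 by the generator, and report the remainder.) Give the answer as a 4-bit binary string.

1111

Append 4 zeros: 100110100000. Divide by 11001 (XOR where the leading bit is 1):
  pos 0: 10011 XOR 11001 = 01010
  pos 1: 10100 XOR 11001 = 01101
  pos 2: 11011 XOR 11001 = 00010
  pos 5: 10000 XOR 11001 = 01001
  pos 6: 10010 XOR 11001 = 01011
  pos 7: 10110 XOR 11001 = 01111
Remainder (last 4 bits) = 1111. This is the CRC / FCS.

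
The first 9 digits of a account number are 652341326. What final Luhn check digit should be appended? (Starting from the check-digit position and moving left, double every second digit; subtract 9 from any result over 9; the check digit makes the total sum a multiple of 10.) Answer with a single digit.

5

Partial digits right→left: 6 2 3 1 4 3 2 5 6
Double every second digit counting from the check-digit position (so the 1st, 3rd, 5th, ... of the partial from the right).
  doubled (with −9 where >9): 3 6 8 4 3 → sum 24
  kept as-is: 2 1 3 5 → sum 11
Total = 24 + 11 = 35.
Check digit = (10 − (35 mod 10)) mod 10 = 5.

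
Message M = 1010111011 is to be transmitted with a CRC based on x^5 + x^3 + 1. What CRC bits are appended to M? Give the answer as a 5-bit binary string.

10010

Append 5 zeros: 101011101100000. Divide by 101001 (XOR where the leading bit is 1):
  pos 0: 101011 XOR 101001 = 000010
  pos 4: 101011 XOR 101001 = 000010
  pos 8: 100000 XOR 101001 = 001001
Remainder (last 5 bits) = 10010. This is the CRC / FCS.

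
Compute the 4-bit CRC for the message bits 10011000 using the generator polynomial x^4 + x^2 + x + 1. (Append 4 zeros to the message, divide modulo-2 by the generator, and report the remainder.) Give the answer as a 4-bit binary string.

Append 4 zeros: 100110000000. Divide by 10111 (XOR where the leading bit is 1):
  pos 0: 10011 XOR 10111 = 00100
  pos 2: 10000 XOR 10111 = 00111
  pos 4: 11100 XOR 10111 = 01011
  pos 5: 10110 XOR 10111 = 00001
Remainder (last 4 bits) = 0100. This is the CRC / FCS.

0100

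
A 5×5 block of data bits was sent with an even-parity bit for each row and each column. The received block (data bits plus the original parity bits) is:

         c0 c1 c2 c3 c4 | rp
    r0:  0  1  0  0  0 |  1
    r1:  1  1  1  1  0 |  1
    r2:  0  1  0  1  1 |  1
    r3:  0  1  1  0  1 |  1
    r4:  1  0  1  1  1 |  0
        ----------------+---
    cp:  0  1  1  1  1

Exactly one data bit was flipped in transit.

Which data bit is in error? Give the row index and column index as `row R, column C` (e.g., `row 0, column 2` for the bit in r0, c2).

Recompute each row's even parity and compare to rp:
  r0: data parity 1, sent rp 1 → ok
  r1: data parity 0, sent rp 1 → mismatch
  r2: data parity 1, sent rp 1 → ok
  r3: data parity 1, sent rp 1 → ok
  r4: data parity 0, sent rp 0 → ok
Recompute each column's even parity and compare to cp:
  c0: data parity 0, sent cp 0 → ok
  c1: data parity 0, sent cp 1 → mismatch
  c2: data parity 1, sent cp 1 → ok
  c3: data parity 1, sent cp 1 → ok
  c4: data parity 1, sent cp 1 → ok
Exactly one row (r1) and one column (c1) fail → the flipped bit is at their intersection.

row 1, column 1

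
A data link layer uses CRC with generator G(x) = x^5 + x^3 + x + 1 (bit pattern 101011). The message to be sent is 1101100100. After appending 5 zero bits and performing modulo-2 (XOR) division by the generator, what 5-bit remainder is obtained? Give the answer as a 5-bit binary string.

10011

Append 5 zeros: 110110010000000. Divide by 101011 (XOR where the leading bit is 1):
  pos 0: 110110 XOR 101011 = 011101
  pos 1: 111010 XOR 101011 = 010001
  pos 2: 100011 XOR 101011 = 001000
  pos 4: 100000 XOR 101011 = 001011
  pos 6: 101100 XOR 101011 = 000111
  pos 9: 111000 XOR 101011 = 010011
Remainder (last 5 bits) = 10011. This is the CRC / FCS.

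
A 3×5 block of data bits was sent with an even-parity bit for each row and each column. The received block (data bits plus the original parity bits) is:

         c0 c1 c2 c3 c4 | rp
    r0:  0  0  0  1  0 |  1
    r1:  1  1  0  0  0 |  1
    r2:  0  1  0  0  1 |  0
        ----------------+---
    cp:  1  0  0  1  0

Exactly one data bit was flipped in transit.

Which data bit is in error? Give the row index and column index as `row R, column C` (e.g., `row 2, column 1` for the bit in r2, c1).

Recompute each row's even parity and compare to rp:
  r0: data parity 1, sent rp 1 → ok
  r1: data parity 0, sent rp 1 → mismatch
  r2: data parity 0, sent rp 0 → ok
Recompute each column's even parity and compare to cp:
  c0: data parity 1, sent cp 1 → ok
  c1: data parity 0, sent cp 0 → ok
  c2: data parity 0, sent cp 0 → ok
  c3: data parity 1, sent cp 1 → ok
  c4: data parity 1, sent cp 0 → mismatch
Exactly one row (r1) and one column (c4) fail → the flipped bit is at their intersection.

row 1, column 4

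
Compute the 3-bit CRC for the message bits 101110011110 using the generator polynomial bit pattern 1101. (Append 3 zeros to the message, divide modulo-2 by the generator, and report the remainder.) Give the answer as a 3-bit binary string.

011

Append 3 zeros: 101110011110000. Divide by 1101 (XOR where the leading bit is 1):
  pos 0: 1011 XOR 1101 = 0110
  pos 1: 1101 XOR 1101 = 0000
  pos 7: 1111 XOR 1101 = 0010
  pos 9: 1000 XOR 1101 = 0101
  pos 10: 1010 XOR 1101 = 0111
  pos 11: 1110 XOR 1101 = 0011
Remainder (last 3 bits) = 011. This is the CRC / FCS.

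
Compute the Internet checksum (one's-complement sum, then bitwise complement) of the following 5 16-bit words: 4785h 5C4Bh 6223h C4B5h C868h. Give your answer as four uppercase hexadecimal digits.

One's-complement addition (fold any carry out of bit 15 back into bit 0):
  0x4785 + 0x5C4B = 0x0A3D0
  0xA3D0 + 0x6223 = 0x105F3 → wrap carry → 0x05F4
  0x05F4 + 0xC4B5 = 0x0CAA9
  0xCAA9 + 0xC868 = 0x19311 → wrap carry → 0x9312
One's-complement sum = 0x9312.
Checksum = ~0x9312 & 0xFFFF = 0x6CED.

6CED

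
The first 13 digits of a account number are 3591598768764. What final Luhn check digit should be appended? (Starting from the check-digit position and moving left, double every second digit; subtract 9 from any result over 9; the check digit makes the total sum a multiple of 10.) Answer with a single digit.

5

Partial digits right→left: 4 6 7 8 6 7 8 9 5 1 9 5 3
Double every second digit counting from the check-digit position (so the 1st, 3rd, 5th, ... of the partial from the right).
  doubled (with −9 where >9): 8 5 3 7 1 9 6 → sum 39
  kept as-is: 6 8 7 9 1 5 → sum 36
Total = 39 + 36 = 75.
Check digit = (10 − (75 mod 10)) mod 10 = 5.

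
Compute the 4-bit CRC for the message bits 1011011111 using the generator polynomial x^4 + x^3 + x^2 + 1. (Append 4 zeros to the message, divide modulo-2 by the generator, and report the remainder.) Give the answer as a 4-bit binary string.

1100

Append 4 zeros: 10110111110000. Divide by 11101 (XOR where the leading bit is 1):
  pos 0: 10110 XOR 11101 = 01011
  pos 1: 10111 XOR 11101 = 01010
  pos 2: 10101 XOR 11101 = 01000
  pos 3: 10001 XOR 11101 = 01100
  pos 4: 11001 XOR 11101 = 00100
  pos 6: 10010 XOR 11101 = 01111
  pos 7: 11110 XOR 11101 = 00011
Remainder (last 4 bits) = 1100. This is the CRC / FCS.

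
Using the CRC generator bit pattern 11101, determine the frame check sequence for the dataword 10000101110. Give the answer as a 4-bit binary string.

1101

Append 4 zeros: 100001011100000. Divide by 11101 (XOR where the leading bit is 1):
  pos 0: 10000 XOR 11101 = 01101
  pos 1: 11011 XOR 11101 = 00110
  pos 3: 11001 XOR 11101 = 00100
  pos 5: 10011 XOR 11101 = 01110
  pos 6: 11100 XOR 11101 = 00001
  pos 10: 10000 XOR 11101 = 01101
Remainder (last 4 bits) = 1101. This is the CRC / FCS.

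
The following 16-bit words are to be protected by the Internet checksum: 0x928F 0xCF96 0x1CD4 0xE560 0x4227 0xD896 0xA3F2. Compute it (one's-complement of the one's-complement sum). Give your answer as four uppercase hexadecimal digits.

One's-complement addition (fold any carry out of bit 15 back into bit 0):
  0x928F + 0xCF96 = 0x16225 → wrap carry → 0x6226
  0x6226 + 0x1CD4 = 0x07EFA
  0x7EFA + 0xE560 = 0x1645A → wrap carry → 0x645B
  0x645B + 0x4227 = 0x0A682
  0xA682 + 0xD896 = 0x17F18 → wrap carry → 0x7F19
  0x7F19 + 0xA3F2 = 0x1230B → wrap carry → 0x230C
One's-complement sum = 0x230C.
Checksum = ~0x230C & 0xFFFF = 0xDCF3.

DCF3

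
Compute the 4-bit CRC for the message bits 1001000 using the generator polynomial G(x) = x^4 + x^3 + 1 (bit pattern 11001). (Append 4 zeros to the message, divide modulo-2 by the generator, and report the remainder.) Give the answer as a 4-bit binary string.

Append 4 zeros: 10010000000. Divide by 11001 (XOR where the leading bit is 1):
  pos 0: 10010 XOR 11001 = 01011
  pos 1: 10110 XOR 11001 = 01111
  pos 2: 11110 XOR 11001 = 00111
  pos 4: 11100 XOR 11001 = 00101
  pos 6: 10100 XOR 11001 = 01101
Remainder (last 4 bits) = 1101. This is the CRC / FCS.

1101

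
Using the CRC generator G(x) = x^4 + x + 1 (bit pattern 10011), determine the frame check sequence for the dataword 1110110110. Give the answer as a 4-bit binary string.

1001

Append 4 zeros: 11101101100000. Divide by 10011 (XOR where the leading bit is 1):
  pos 0: 11101 XOR 10011 = 01110
  pos 1: 11101 XOR 10011 = 01110
  pos 2: 11100 XOR 10011 = 01111
  pos 3: 11111 XOR 10011 = 01100
  pos 4: 11001 XOR 10011 = 01010
  pos 5: 10100 XOR 10011 = 00111
  pos 7: 11100 XOR 10011 = 01111
  pos 8: 11110 XOR 10011 = 01101
  pos 9: 11010 XOR 10011 = 01001
Remainder (last 4 bits) = 1001. This is the CRC / FCS.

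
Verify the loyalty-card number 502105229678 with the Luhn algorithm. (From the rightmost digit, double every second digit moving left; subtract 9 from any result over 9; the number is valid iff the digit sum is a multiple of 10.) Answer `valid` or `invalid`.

invalid

From the right, keep odd positions and double even positions (subtract 9 from any doubled value over 9):
  doubled (positions 2,4,...): 5 9 4 0 4 1 → sum 23
  kept (positions 1,3,...): 8 6 2 5 1 0 → sum 22
Total = 45.
45 mod 10 = 5, so the number is invalid.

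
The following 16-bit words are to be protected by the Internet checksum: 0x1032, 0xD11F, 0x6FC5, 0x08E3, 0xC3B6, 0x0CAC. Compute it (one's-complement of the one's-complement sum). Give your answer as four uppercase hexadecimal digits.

D5A2

One's-complement addition (fold any carry out of bit 15 back into bit 0):
  0x1032 + 0xD11F = 0x0E151
  0xE151 + 0x6FC5 = 0x15116 → wrap carry → 0x5117
  0x5117 + 0x08E3 = 0x059FA
  0x59FA + 0xC3B6 = 0x11DB0 → wrap carry → 0x1DB1
  0x1DB1 + 0x0CAC = 0x02A5D
One's-complement sum = 0x2A5D.
Checksum = ~0x2A5D & 0xFFFF = 0xD5A2.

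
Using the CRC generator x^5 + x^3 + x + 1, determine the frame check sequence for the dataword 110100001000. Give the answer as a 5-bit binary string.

10010

Append 5 zeros: 11010000100000000. Divide by 101011 (XOR where the leading bit is 1):
  pos 0: 110100 XOR 101011 = 011111
  pos 1: 111110 XOR 101011 = 010101
  pos 2: 101010 XOR 101011 = 000001
  pos 7: 110000 XOR 101011 = 011011
  pos 8: 110110 XOR 101011 = 011101
  pos 9: 111010 XOR 101011 = 010001
  pos 10: 100010 XOR 101011 = 001001
Remainder (last 5 bits) = 10010. This is the CRC / FCS.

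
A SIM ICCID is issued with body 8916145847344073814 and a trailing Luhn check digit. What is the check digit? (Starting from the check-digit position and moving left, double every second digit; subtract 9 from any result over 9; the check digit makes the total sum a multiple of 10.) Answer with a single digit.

4

Partial digits right→left: 4 1 8 3 7 0 4 4 3 7 4 8 5 4 1 6 1 9 8
Double every second digit counting from the check-digit position (so the 1st, 3rd, 5th, ... of the partial from the right).
  doubled (with −9 where >9): 8 7 5 8 6 8 1 2 2 7 → sum 54
  kept as-is: 1 3 0 4 7 8 4 6 9 → sum 42
Total = 54 + 42 = 96.
Check digit = (10 − (96 mod 10)) mod 10 = 4.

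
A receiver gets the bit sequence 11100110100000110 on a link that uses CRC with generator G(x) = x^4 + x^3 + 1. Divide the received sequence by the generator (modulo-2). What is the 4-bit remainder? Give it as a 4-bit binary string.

0000

Modulo-2 division of 11100110100000110 by 11001:
  pos 0: 11100 XOR 11001 = 00101
  pos 2: 10111 XOR 11001 = 01110
  pos 3: 11100 XOR 11001 = 00101
  pos 5: 10110 XOR 11001 = 01111
  pos 6: 11110 XOR 11001 = 00111
  pos 8: 11100 XOR 11001 = 00101
  pos 10: 10101 XOR 11001 = 01100
  pos 11: 11001 XOR 11001 = 00000
Remainder = 0000 (zero — the frame passes the CRC check).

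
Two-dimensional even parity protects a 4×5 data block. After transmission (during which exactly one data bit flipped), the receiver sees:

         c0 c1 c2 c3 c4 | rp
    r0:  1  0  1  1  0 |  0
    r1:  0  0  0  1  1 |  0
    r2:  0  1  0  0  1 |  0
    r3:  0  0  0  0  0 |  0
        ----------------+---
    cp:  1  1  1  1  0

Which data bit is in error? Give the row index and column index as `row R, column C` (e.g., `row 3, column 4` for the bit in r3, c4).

Recompute each row's even parity and compare to rp:
  r0: data parity 1, sent rp 0 → mismatch
  r1: data parity 0, sent rp 0 → ok
  r2: data parity 0, sent rp 0 → ok
  r3: data parity 0, sent rp 0 → ok
Recompute each column's even parity and compare to cp:
  c0: data parity 1, sent cp 1 → ok
  c1: data parity 1, sent cp 1 → ok
  c2: data parity 1, sent cp 1 → ok
  c3: data parity 0, sent cp 1 → mismatch
  c4: data parity 0, sent cp 0 → ok
Exactly one row (r0) and one column (c3) fail → the flipped bit is at their intersection.

row 0, column 3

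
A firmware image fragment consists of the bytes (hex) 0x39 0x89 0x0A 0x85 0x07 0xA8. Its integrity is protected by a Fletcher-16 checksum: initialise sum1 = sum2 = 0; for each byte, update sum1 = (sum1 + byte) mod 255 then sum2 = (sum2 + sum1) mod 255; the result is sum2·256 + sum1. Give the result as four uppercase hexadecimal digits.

7602

Running sums (mod 255):
  after byte 0 (0x39): sum1=57, sum2=57
  after byte 1 (0x89): sum1=194, sum2=251
  after byte 2 (0x0A): sum1=204, sum2=200
  after byte 3 (0x85): sum1=82, sum2=27
  after byte 4 (0x07): sum1=89, sum2=116
  after byte 5 (0xA8): sum1=2, sum2=118
Checksum = sum2·256 + sum1 = 118·256 + 2 = 30210 = 0x7602.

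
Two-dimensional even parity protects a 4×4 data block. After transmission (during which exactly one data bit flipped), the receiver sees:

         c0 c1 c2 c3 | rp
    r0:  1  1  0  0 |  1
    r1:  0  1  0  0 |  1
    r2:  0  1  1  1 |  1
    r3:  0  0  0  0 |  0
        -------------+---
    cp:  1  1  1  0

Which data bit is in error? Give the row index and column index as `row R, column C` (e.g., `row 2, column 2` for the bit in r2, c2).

Recompute each row's even parity and compare to rp:
  r0: data parity 0, sent rp 1 → mismatch
  r1: data parity 1, sent rp 1 → ok
  r2: data parity 1, sent rp 1 → ok
  r3: data parity 0, sent rp 0 → ok
Recompute each column's even parity and compare to cp:
  c0: data parity 1, sent cp 1 → ok
  c1: data parity 1, sent cp 1 → ok
  c2: data parity 1, sent cp 1 → ok
  c3: data parity 1, sent cp 0 → mismatch
Exactly one row (r0) and one column (c3) fail → the flipped bit is at their intersection.

row 0, column 3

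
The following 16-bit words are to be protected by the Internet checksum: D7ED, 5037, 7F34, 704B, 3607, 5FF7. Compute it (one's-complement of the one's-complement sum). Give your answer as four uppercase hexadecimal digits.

525C

One's-complement addition (fold any carry out of bit 15 back into bit 0):
  0xD7ED + 0x5037 = 0x12824 → wrap carry → 0x2825
  0x2825 + 0x7F34 = 0x0A759
  0xA759 + 0x704B = 0x117A4 → wrap carry → 0x17A5
  0x17A5 + 0x3607 = 0x04DAC
  0x4DAC + 0x5FF7 = 0x0ADA3
One's-complement sum = 0xADA3.
Checksum = ~0xADA3 & 0xFFFF = 0x525C.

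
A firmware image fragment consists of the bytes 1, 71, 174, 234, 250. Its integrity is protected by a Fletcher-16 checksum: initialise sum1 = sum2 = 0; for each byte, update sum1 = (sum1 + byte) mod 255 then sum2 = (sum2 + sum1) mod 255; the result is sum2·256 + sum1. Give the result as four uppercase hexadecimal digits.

FEDC

Running sums (mod 255):
  after byte 0 (1): sum1=1, sum2=1
  after byte 1 (71): sum1=72, sum2=73
  after byte 2 (174): sum1=246, sum2=64
  after byte 3 (234): sum1=225, sum2=34
  after byte 4 (250): sum1=220, sum2=254
Checksum = sum2·256 + sum1 = 254·256 + 220 = 65244 = 0xFEDC.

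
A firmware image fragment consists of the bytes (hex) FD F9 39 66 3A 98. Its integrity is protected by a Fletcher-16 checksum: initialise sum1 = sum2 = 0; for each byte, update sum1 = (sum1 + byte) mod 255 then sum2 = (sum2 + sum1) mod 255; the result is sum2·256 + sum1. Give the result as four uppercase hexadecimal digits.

Running sums (mod 255):
  after byte 0 (FD): sum1=253, sum2=253
  after byte 1 (F9): sum1=247, sum2=245
  after byte 2 (39): sum1=49, sum2=39
  after byte 3 (66): sum1=151, sum2=190
  after byte 4 (3A): sum1=209, sum2=144
  after byte 5 (98): sum1=106, sum2=250
Checksum = sum2·256 + sum1 = 250·256 + 106 = 64106 = 0xFA6A.

FA6A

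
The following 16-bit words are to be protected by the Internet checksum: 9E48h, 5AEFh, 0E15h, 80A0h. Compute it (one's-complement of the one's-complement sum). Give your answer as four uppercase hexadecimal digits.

7812

One's-complement addition (fold any carry out of bit 15 back into bit 0):
  0x9E48 + 0x5AEF = 0x0F937
  0xF937 + 0x0E15 = 0x1074C → wrap carry → 0x074D
  0x074D + 0x80A0 = 0x087ED
One's-complement sum = 0x87ED.
Checksum = ~0x87ED & 0xFFFF = 0x7812.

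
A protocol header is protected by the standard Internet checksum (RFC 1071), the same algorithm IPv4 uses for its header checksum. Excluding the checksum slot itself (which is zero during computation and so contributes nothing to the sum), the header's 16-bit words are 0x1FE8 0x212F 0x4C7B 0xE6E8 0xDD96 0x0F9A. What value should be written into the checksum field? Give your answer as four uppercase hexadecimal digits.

One's-complement addition (fold any carry out of bit 15 back into bit 0):
  0x1FE8 + 0x212F = 0x04117
  0x4117 + 0x4C7B = 0x08D92
  0x8D92 + 0xE6E8 = 0x1747A → wrap carry → 0x747B
  0x747B + 0xDD96 = 0x15211 → wrap carry → 0x5212
  0x5212 + 0x0F9A = 0x061AC
One's-complement sum = 0x61AC.
Checksum = ~0x61AC & 0xFFFF = 0x9E53.

9E53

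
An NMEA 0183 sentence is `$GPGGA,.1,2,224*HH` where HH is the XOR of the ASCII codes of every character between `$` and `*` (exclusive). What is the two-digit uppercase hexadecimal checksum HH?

63

XOR the ASCII codes of the payload characters:
  'G' = 0x47 → acc = 0x47
  'P' = 0x50 → acc = 0x17
  'G' = 0x47 → acc = 0x50
  'G' = 0x47 → acc = 0x17
  'A' = 0x41 → acc = 0x56
  ',' = 0x2C → acc = 0x7A
  '.' = 0x2E → acc = 0x54
  '1' = 0x31 → acc = 0x65
  ',' = 0x2C → acc = 0x49
  '2' = 0x32 → acc = 0x7B
  ',' = 0x2C → acc = 0x57
  '2' = 0x32 → acc = 0x65
  '2' = 0x32 → acc = 0x57
  '4' = 0x34 → acc = 0x63
Checksum = 0x63.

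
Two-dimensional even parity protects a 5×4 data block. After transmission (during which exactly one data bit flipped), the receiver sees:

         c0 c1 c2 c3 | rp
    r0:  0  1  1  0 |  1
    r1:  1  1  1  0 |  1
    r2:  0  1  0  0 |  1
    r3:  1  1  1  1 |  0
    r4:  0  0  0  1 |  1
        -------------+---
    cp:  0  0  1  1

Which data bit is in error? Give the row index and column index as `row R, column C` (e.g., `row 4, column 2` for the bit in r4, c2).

row 0, column 3

Recompute each row's even parity and compare to rp:
  r0: data parity 0, sent rp 1 → mismatch
  r1: data parity 1, sent rp 1 → ok
  r2: data parity 1, sent rp 1 → ok
  r3: data parity 0, sent rp 0 → ok
  r4: data parity 1, sent rp 1 → ok
Recompute each column's even parity and compare to cp:
  c0: data parity 0, sent cp 0 → ok
  c1: data parity 0, sent cp 0 → ok
  c2: data parity 1, sent cp 1 → ok
  c3: data parity 0, sent cp 1 → mismatch
Exactly one row (r0) and one column (c3) fail → the flipped bit is at their intersection.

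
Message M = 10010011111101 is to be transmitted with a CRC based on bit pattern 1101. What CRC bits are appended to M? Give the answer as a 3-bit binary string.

000

Append 3 zeros: 10010011111101000. Divide by 1101 (XOR where the leading bit is 1):
  pos 0: 1001 XOR 1101 = 0100
  pos 1: 1000 XOR 1101 = 0101
  pos 2: 1010 XOR 1101 = 0111
  pos 3: 1111 XOR 1101 = 0010
  pos 5: 1011 XOR 1101 = 0110
  pos 6: 1101 XOR 1101 = 0000
  pos 10: 1101 XOR 1101 = 0000
Remainder (last 3 bits) = 000. This is the CRC / FCS.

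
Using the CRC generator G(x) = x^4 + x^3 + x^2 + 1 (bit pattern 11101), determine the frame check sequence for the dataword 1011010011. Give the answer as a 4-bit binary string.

Append 4 zeros: 10110100110000. Divide by 11101 (XOR where the leading bit is 1):
  pos 0: 10110 XOR 11101 = 01011
  pos 1: 10111 XOR 11101 = 01010
  pos 2: 10100 XOR 11101 = 01001
  pos 3: 10010 XOR 11101 = 01111
  pos 4: 11111 XOR 11101 = 00010
  pos 7: 10100 XOR 11101 = 01001
  pos 8: 10010 XOR 11101 = 01111
  pos 9: 11110 XOR 11101 = 00011
Remainder (last 4 bits) = 0011. This is the CRC / FCS.

0011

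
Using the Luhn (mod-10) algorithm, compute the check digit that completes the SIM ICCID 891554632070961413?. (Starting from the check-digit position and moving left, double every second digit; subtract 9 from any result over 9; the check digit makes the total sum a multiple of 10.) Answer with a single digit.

Partial digits right→left: 3 1 4 1 6 9 0 7 0 2 3 6 4 5 5 1 9 8
Double every second digit counting from the check-digit position (so the 1st, 3rd, 5th, ... of the partial from the right).
  doubled (with −9 where >9): 6 8 3 0 0 6 8 1 9 → sum 41
  kept as-is: 1 1 9 7 2 6 5 1 8 → sum 40
Total = 41 + 40 = 81.
Check digit = (10 − (81 mod 10)) mod 10 = 9.

9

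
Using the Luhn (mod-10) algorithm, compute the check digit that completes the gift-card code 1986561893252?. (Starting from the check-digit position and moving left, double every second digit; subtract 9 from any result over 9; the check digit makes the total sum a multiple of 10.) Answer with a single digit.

Partial digits right→left: 2 5 2 3 9 8 1 6 5 6 8 9 1
Double every second digit counting from the check-digit position (so the 1st, 3rd, 5th, ... of the partial from the right).
  doubled (with −9 where >9): 4 4 9 2 1 7 2 → sum 29
  kept as-is: 5 3 8 6 6 9 → sum 37
Total = 29 + 37 = 66.
Check digit = (10 − (66 mod 10)) mod 10 = 4.

4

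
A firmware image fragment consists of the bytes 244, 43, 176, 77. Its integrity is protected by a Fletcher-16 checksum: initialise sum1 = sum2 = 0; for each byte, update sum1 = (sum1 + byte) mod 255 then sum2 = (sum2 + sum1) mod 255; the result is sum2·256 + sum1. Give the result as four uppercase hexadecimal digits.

Running sums (mod 255):
  after byte 0 (244): sum1=244, sum2=244
  after byte 1 (43): sum1=32, sum2=21
  after byte 2 (176): sum1=208, sum2=229
  after byte 3 (77): sum1=30, sum2=4
Checksum = sum2·256 + sum1 = 4·256 + 30 = 1054 = 0x041E.

041E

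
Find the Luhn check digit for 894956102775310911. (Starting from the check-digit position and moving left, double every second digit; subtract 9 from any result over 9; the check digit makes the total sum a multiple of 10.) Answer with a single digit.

Partial digits right→left: 1 1 9 0 1 3 5 7 7 2 0 1 6 5 9 4 9 8
Double every second digit counting from the check-digit position (so the 1st, 3rd, 5th, ... of the partial from the right).
  doubled (with −9 where >9): 2 9 2 1 5 0 3 9 9 → sum 40
  kept as-is: 1 0 3 7 2 1 5 4 8 → sum 31
Total = 40 + 31 = 71.
Check digit = (10 − (71 mod 10)) mod 10 = 9.

9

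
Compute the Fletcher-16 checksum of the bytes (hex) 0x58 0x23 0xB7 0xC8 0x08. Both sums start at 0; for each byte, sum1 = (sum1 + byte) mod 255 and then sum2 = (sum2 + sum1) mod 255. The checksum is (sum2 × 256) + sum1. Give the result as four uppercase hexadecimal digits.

Running sums (mod 255):
  after byte 0 (0x58): sum1=88, sum2=88
  after byte 1 (0x23): sum1=123, sum2=211
  after byte 2 (0xB7): sum1=51, sum2=7
  after byte 3 (0xC8): sum1=251, sum2=3
  after byte 4 (0x08): sum1=4, sum2=7
Checksum = sum2·256 + sum1 = 7·256 + 4 = 1796 = 0x0704.

0704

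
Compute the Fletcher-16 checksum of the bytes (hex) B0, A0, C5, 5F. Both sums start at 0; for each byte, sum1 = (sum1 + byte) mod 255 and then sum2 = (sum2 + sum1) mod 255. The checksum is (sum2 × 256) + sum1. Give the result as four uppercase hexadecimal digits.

8F76

Running sums (mod 255):
  after byte 0 (B0): sum1=176, sum2=176
  after byte 1 (A0): sum1=81, sum2=2
  after byte 2 (C5): sum1=23, sum2=25
  after byte 3 (5F): sum1=118, sum2=143
Checksum = sum2·256 + sum1 = 143·256 + 118 = 36726 = 0x8F76.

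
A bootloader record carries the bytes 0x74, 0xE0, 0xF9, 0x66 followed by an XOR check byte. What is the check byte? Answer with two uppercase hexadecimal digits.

0B

XOR the bytes together:
  start with 0x74
  0x74 ⊕ 0xE0 = 0x94
  0x94 ⊕ 0xF9 = 0x6D
  0x6D ⊕ 0x66 = 0x0B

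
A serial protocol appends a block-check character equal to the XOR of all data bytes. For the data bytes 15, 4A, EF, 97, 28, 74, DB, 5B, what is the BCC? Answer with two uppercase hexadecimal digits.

FB

XOR the bytes together:
  start with 0x15
  0x15 ⊕ 0x4A = 0x5F
  0x5F ⊕ 0xEF = 0xB0
  0xB0 ⊕ 0x97 = 0x27
  0x27 ⊕ 0x28 = 0x0F
  0x0F ⊕ 0x74 = 0x7B
  0x7B ⊕ 0xDB = 0xA0
  0xA0 ⊕ 0x5B = 0xFB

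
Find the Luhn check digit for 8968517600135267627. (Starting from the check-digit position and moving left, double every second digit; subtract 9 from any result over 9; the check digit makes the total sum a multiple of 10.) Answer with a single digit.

Partial digits right→left: 7 2 6 7 6 2 5 3 1 0 0 6 7 1 5 8 6 9 8
Double every second digit counting from the check-digit position (so the 1st, 3rd, 5th, ... of the partial from the right).
  doubled (with −9 where >9): 5 3 3 1 2 0 5 1 3 7 → sum 30
  kept as-is: 2 7 2 3 0 6 1 8 9 → sum 38
Total = 30 + 38 = 68.
Check digit = (10 − (68 mod 10)) mod 10 = 2.

2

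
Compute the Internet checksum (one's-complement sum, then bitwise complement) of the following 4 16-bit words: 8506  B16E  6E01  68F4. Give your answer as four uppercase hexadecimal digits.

One's-complement addition (fold any carry out of bit 15 back into bit 0):
  0x8506 + 0xB16E = 0x13674 → wrap carry → 0x3675
  0x3675 + 0x6E01 = 0x0A476
  0xA476 + 0x68F4 = 0x10D6A → wrap carry → 0x0D6B
One's-complement sum = 0x0D6B.
Checksum = ~0x0D6B & 0xFFFF = 0xF294.

F294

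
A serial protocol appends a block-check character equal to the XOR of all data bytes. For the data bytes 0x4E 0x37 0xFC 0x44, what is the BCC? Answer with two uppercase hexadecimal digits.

C1

XOR the bytes together:
  start with 0x4E
  0x4E ⊕ 0x37 = 0x79
  0x79 ⊕ 0xFC = 0x85
  0x85 ⊕ 0x44 = 0xC1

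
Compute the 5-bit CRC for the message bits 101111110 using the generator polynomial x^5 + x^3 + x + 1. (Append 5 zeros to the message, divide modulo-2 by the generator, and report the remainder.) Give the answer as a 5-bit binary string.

00010

Append 5 zeros: 10111111000000. Divide by 101011 (XOR where the leading bit is 1):
  pos 0: 101111 XOR 101011 = 000100
  pos 3: 100110 XOR 101011 = 001101
  pos 5: 110100 XOR 101011 = 011111
  pos 6: 111110 XOR 101011 = 010101
  pos 7: 101010 XOR 101011 = 000001
Remainder (last 5 bits) = 00010. This is the CRC / FCS.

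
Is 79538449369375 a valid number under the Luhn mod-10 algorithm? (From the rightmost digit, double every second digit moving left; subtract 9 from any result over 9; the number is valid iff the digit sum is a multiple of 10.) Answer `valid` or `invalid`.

From the right, keep odd positions and double even positions (subtract 9 from any doubled value over 9):
  doubled (positions 2,4,...): 5 9 6 8 7 1 5 → sum 41
  kept (positions 1,3,...): 5 3 6 9 4 3 9 → sum 39
Total = 80.
80 mod 10 = 0, so the number is valid.

valid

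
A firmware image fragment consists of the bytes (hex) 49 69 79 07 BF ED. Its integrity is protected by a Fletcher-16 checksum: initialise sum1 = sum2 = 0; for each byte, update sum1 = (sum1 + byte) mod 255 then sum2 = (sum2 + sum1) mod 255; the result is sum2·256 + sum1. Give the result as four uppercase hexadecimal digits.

Running sums (mod 255):
  after byte 0 (49): sum1=73, sum2=73
  after byte 1 (69): sum1=178, sum2=251
  after byte 2 (79): sum1=44, sum2=40
  after byte 3 (07): sum1=51, sum2=91
  after byte 4 (BF): sum1=242, sum2=78
  after byte 5 (ED): sum1=224, sum2=47
Checksum = sum2·256 + sum1 = 47·256 + 224 = 12256 = 0x2FE0.

2FE0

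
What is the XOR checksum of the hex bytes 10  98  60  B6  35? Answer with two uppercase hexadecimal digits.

6B

XOR the bytes together:
  start with 0x10
  0x10 ⊕ 0x98 = 0x88
  0x88 ⊕ 0x60 = 0xE8
  0xE8 ⊕ 0xB6 = 0x5E
  0x5E ⊕ 0x35 = 0x6B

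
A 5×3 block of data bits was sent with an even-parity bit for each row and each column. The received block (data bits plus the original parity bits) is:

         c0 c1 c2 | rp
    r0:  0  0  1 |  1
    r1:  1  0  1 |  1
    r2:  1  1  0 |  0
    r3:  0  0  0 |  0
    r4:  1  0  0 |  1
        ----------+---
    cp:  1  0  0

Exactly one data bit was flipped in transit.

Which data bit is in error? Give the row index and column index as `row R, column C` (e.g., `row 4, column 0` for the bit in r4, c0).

row 1, column 1

Recompute each row's even parity and compare to rp:
  r0: data parity 1, sent rp 1 → ok
  r1: data parity 0, sent rp 1 → mismatch
  r2: data parity 0, sent rp 0 → ok
  r3: data parity 0, sent rp 0 → ok
  r4: data parity 1, sent rp 1 → ok
Recompute each column's even parity and compare to cp:
  c0: data parity 1, sent cp 1 → ok
  c1: data parity 1, sent cp 0 → mismatch
  c2: data parity 0, sent cp 0 → ok
Exactly one row (r1) and one column (c1) fail → the flipped bit is at their intersection.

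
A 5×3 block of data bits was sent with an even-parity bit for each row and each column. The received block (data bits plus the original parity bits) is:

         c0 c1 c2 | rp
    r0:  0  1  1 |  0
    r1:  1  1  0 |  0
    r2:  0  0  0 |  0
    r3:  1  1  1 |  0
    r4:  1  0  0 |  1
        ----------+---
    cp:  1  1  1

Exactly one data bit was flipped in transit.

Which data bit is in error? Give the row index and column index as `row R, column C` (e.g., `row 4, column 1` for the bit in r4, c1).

row 3, column 2

Recompute each row's even parity and compare to rp:
  r0: data parity 0, sent rp 0 → ok
  r1: data parity 0, sent rp 0 → ok
  r2: data parity 0, sent rp 0 → ok
  r3: data parity 1, sent rp 0 → mismatch
  r4: data parity 1, sent rp 1 → ok
Recompute each column's even parity and compare to cp:
  c0: data parity 1, sent cp 1 → ok
  c1: data parity 1, sent cp 1 → ok
  c2: data parity 0, sent cp 1 → mismatch
Exactly one row (r3) and one column (c2) fail → the flipped bit is at their intersection.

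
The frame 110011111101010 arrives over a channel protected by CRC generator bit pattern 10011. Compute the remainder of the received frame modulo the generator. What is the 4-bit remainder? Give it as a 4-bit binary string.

Modulo-2 division of 110011111101010 by 10011:
  pos 0: 11001 XOR 10011 = 01010
  pos 1: 10101 XOR 10011 = 00110
  pos 3: 11011 XOR 10011 = 01000
  pos 4: 10001 XOR 10011 = 00010
  pos 7: 10101 XOR 10011 = 00110
  pos 9: 11001 XOR 10011 = 01010
  pos 10: 10100 XOR 10011 = 00111
Remainder = 0111 (nonzero — an error is detected).

0111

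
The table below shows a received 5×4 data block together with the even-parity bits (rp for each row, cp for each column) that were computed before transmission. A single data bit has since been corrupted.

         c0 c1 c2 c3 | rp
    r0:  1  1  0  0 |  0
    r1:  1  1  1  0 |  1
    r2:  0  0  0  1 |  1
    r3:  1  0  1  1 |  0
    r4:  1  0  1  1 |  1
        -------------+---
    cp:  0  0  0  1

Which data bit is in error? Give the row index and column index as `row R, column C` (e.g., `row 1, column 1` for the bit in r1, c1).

Recompute each row's even parity and compare to rp:
  r0: data parity 0, sent rp 0 → ok
  r1: data parity 1, sent rp 1 → ok
  r2: data parity 1, sent rp 1 → ok
  r3: data parity 1, sent rp 0 → mismatch
  r4: data parity 1, sent rp 1 → ok
Recompute each column's even parity and compare to cp:
  c0: data parity 0, sent cp 0 → ok
  c1: data parity 0, sent cp 0 → ok
  c2: data parity 1, sent cp 0 → mismatch
  c3: data parity 1, sent cp 1 → ok
Exactly one row (r3) and one column (c2) fail → the flipped bit is at their intersection.

row 3, column 2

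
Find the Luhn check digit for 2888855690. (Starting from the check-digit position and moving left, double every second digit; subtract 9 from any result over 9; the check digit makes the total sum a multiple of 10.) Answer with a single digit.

0

Partial digits right→left: 0 9 6 5 5 8 8 8 8 2
Double every second digit counting from the check-digit position (so the 1st, 3rd, 5th, ... of the partial from the right).
  doubled (with −9 where >9): 0 3 1 7 7 → sum 18
  kept as-is: 9 5 8 8 2 → sum 32
Total = 18 + 32 = 50.
Check digit = (10 − (50 mod 10)) mod 10 = 0.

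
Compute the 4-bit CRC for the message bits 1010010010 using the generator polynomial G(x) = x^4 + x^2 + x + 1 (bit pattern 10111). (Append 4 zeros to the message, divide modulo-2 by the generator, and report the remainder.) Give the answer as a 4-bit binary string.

0000

Append 4 zeros: 10100100100000. Divide by 10111 (XOR where the leading bit is 1):
  pos 0: 10100 XOR 10111 = 00011
  pos 3: 11100 XOR 10111 = 01011
  pos 4: 10111 XOR 10111 = 00000
Remainder (last 4 bits) = 0000. This is the CRC / FCS.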